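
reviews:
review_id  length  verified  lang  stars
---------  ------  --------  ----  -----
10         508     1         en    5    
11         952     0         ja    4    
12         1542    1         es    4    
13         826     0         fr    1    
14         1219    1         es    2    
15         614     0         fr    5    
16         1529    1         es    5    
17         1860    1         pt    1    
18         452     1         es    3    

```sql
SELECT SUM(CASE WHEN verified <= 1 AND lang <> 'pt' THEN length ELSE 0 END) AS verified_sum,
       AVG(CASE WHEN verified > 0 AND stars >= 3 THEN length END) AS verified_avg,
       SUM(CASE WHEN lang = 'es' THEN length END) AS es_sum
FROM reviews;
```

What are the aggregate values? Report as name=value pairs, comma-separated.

[verified_sum: verified <= 1 AND lang <> 'pt']
review_id=10: ✓ → 508
review_id=11: ✓ → 952
review_id=12: ✓ → 1542
review_id=13: ✓ → 826
review_id=14: ✓ → 1219
review_id=15: ✓ → 614
review_id=16: ✓ → 1529
review_id=17: ✗
review_id=18: ✓ → 452
verified_sum = 508 + 952 + 1542 + 826 + 1219 + 614 + 1529 + 452 = 7642
—
[verified_avg: verified > 0 AND stars >= 3]
review_id=10: ✓ → 508
review_id=11: ✗
review_id=12: ✓ → 1542
review_id=13: ✗
review_id=14: ✗
review_id=15: ✗
review_id=16: ✓ → 1529
review_id=17: ✗
review_id=18: ✓ → 452
verified_avg = (508 + 1542 + 1529 + 452) / 4 = 1007.75
—
[es_sum: lang = 'es']
review_id=10: ✗
review_id=11: ✗
review_id=12: ✓ → 1542
review_id=13: ✗
review_id=14: ✓ → 1219
review_id=15: ✗
review_id=16: ✓ → 1529
review_id=17: ✗
review_id=18: ✓ → 452
es_sum = 1542 + 1219 + 1529 + 452 = 4742

verified_sum=7642, verified_avg=1007.75, es_sum=4742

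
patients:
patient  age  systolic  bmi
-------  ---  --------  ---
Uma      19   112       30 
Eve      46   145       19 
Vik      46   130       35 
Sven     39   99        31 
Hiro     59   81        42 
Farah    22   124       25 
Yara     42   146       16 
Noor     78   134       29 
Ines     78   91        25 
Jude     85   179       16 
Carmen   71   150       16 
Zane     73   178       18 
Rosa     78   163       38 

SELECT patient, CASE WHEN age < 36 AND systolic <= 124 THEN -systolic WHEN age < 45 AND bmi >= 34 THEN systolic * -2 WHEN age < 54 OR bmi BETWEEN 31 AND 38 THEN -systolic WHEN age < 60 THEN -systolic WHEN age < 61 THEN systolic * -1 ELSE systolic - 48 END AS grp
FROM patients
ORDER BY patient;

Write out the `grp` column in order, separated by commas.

patient=Carmen: ELSE → 102
patient=Eve: age < 54 OR bmi BETWEEN 31 AND 38 → -145
patient=Farah: age < 36 AND systolic <= 124 → -124
patient=Hiro: age < 60 → -81
patient=Ines: ELSE → 43
patient=Jude: ELSE → 131
patient=Noor: ELSE → 86
patient=Rosa: age < 54 OR bmi BETWEEN 31 AND 38 → -163
patient=Sven: age < 54 OR bmi BETWEEN 31 AND 38 → -99
patient=Uma: age < 36 AND systolic <= 124 → -112
patient=Vik: age < 54 OR bmi BETWEEN 31 AND 38 → -130
patient=Yara: age < 54 OR bmi BETWEEN 31 AND 38 → -146
patient=Zane: ELSE → 130

102, -145, -124, -81, 43, 131, 86, -163, -99, -112, -130, -146, 130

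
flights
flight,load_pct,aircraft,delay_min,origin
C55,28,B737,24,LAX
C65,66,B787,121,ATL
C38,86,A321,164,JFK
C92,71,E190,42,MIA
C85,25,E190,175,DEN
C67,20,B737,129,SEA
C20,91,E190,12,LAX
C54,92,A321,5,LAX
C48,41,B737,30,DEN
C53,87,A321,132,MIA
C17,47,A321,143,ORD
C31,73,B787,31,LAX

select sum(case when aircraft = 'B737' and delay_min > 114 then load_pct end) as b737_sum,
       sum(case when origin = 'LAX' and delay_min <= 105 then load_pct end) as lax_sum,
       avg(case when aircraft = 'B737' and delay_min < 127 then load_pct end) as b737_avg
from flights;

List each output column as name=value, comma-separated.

b737_sum=20, lax_sum=284, b737_avg=34.5

[b737_sum: aircraft = 'B737' and delay_min > 114]
flight=C55: ✗
flight=C65: ✗
flight=C38: ✗
flight=C92: ✗
flight=C85: ✗
flight=C67: ✓ → 20
flight=C20: ✗
flight=C54: ✗
flight=C48: ✗
flight=C53: ✗
flight=C17: ✗
flight=C31: ✗
b737_sum = 20
—
[lax_sum: origin = 'LAX' and delay_min <= 105]
flight=C55: ✓ → 28
flight=C65: ✗
flight=C38: ✗
flight=C92: ✗
flight=C85: ✗
flight=C67: ✗
flight=C20: ✓ → 91
flight=C54: ✓ → 92
flight=C48: ✗
flight=C53: ✗
flight=C17: ✗
flight=C31: ✓ → 73
lax_sum = 28 + 91 + 92 + 73 = 284
—
[b737_avg: aircraft = 'B737' and delay_min < 127]
flight=C55: ✓ → 28
flight=C65: ✗
flight=C38: ✗
flight=C92: ✗
flight=C85: ✗
flight=C67: ✗
flight=C20: ✗
flight=C54: ✗
flight=C48: ✓ → 41
flight=C53: ✗
flight=C17: ✗
flight=C31: ✗
b737_avg = (28 + 41) / 2 = 34.5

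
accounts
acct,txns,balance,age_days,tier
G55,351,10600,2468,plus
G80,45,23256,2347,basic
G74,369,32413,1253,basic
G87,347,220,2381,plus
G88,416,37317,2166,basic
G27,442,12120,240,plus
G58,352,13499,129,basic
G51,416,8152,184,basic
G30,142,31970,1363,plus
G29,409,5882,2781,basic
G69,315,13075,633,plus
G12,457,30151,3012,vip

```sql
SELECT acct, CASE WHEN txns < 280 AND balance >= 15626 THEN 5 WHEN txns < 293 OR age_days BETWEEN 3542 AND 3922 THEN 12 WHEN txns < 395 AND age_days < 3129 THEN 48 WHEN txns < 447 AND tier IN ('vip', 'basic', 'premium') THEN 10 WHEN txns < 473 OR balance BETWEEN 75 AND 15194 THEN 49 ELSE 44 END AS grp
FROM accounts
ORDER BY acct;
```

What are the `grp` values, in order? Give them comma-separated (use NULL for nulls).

49, 49, 10, 5, 10, 48, 48, 48, 48, 5, 48, 10

acct=G12: txns < 473 OR balance BETWEEN 75 AND 15194 → 49
acct=G27: txns < 473 OR balance BETWEEN 75 AND 15194 → 49
acct=G29: txns < 447 AND tier IN ('vip', 'basic', 'premium') → 10
acct=G30: txns < 280 AND balance >= 15626 → 5
acct=G51: txns < 447 AND tier IN ('vip', 'basic', 'premium') → 10
acct=G55: txns < 395 AND age_days < 3129 → 48
acct=G58: txns < 395 AND age_days < 3129 → 48
acct=G69: txns < 395 AND age_days < 3129 → 48
acct=G74: txns < 395 AND age_days < 3129 → 48
acct=G80: txns < 280 AND balance >= 15626 → 5
acct=G87: txns < 395 AND age_days < 3129 → 48
acct=G88: txns < 447 AND tier IN ('vip', 'basic', 'premium') → 10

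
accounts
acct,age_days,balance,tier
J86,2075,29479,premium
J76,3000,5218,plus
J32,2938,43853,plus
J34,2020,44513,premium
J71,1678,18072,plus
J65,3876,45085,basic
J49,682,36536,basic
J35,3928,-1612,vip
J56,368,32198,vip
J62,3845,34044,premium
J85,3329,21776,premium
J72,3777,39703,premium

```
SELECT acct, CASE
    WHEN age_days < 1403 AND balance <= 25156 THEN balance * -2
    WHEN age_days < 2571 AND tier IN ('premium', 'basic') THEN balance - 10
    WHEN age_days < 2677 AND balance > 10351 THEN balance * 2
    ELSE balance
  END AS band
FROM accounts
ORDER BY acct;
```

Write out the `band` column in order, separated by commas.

43853, 44503, -1612, 36526, 64396, 34044, 45085, 36144, 39703, 5218, 21776, 29469

acct=J32: ELSE → 43853
acct=J34: age_days < 2571 AND tier IN ('premium', 'basic') → 44503
acct=J35: ELSE → -1612
acct=J49: age_days < 2571 AND tier IN ('premium', 'basic') → 36526
acct=J56: age_days < 2677 AND balance > 10351 → 64396
acct=J62: ELSE → 34044
acct=J65: ELSE → 45085
acct=J71: age_days < 2677 AND balance > 10351 → 36144
acct=J72: ELSE → 39703
acct=J76: ELSE → 5218
acct=J85: ELSE → 21776
acct=J86: age_days < 2571 AND tier IN ('premium', 'basic') → 29469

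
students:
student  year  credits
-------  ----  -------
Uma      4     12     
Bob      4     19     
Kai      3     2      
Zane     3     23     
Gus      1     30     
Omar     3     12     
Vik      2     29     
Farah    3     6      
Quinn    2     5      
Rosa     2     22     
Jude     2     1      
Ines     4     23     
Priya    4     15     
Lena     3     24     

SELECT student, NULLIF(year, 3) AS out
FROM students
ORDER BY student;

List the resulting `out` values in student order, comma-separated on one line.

student=Bob: year=4 vs 3: differ → 4
student=Farah: year=3 vs 3: equal → NULL
student=Gus: year=1 vs 3: differ → 1
student=Ines: year=4 vs 3: differ → 4
student=Jude: year=2 vs 3: differ → 2
student=Kai: year=3 vs 3: equal → NULL
student=Lena: year=3 vs 3: equal → NULL
student=Omar: year=3 vs 3: equal → NULL
student=Priya: year=4 vs 3: differ → 4
student=Quinn: year=2 vs 3: differ → 2
student=Rosa: year=2 vs 3: differ → 2
student=Uma: year=4 vs 3: differ → 4
student=Vik: year=2 vs 3: differ → 2
student=Zane: year=3 vs 3: equal → NULL

4, NULL, 1, 4, 2, NULL, NULL, NULL, 4, 2, 2, 4, 2, NULL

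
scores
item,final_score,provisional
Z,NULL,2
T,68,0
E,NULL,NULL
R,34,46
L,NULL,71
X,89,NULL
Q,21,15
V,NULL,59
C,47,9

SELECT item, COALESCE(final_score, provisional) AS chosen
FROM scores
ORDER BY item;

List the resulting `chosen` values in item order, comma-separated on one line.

47, NULL, 71, 21, 34, 68, 59, 89, 2

item=C: final_score=47 → 47
item=E: final_score=NULL, provisional=NULL (all NULL) → NULL
item=L: final_score=NULL, provisional=71 → 71
item=Q: final_score=21 → 21
item=R: final_score=34 → 34
item=T: final_score=68 → 68
item=V: final_score=NULL, provisional=59 → 59
item=X: final_score=89 → 89
item=Z: final_score=NULL, provisional=2 → 2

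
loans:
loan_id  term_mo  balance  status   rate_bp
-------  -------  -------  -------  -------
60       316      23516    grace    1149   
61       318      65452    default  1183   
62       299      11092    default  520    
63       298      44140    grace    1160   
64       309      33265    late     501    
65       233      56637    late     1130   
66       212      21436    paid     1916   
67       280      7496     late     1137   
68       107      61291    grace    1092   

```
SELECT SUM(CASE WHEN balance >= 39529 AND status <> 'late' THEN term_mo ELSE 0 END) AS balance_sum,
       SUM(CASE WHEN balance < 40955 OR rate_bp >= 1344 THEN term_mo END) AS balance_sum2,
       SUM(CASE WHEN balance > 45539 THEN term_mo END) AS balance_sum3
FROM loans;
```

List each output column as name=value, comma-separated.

[balance_sum: balance >= 39529 AND status <> 'late']
loan_id=60: ✗
loan_id=61: ✓ → 318
loan_id=62: ✗
loan_id=63: ✓ → 298
loan_id=64: ✗
loan_id=65: ✗
loan_id=66: ✗
loan_id=67: ✗
loan_id=68: ✓ → 107
balance_sum = 318 + 298 + 107 = 723
—
[balance_sum2: balance < 40955 OR rate_bp >= 1344]
loan_id=60: ✓ → 316
loan_id=61: ✗
loan_id=62: ✓ → 299
loan_id=63: ✗
loan_id=64: ✓ → 309
loan_id=65: ✗
loan_id=66: ✓ → 212
loan_id=67: ✓ → 280
loan_id=68: ✗
balance_sum2 = 316 + 299 + 309 + 212 + 280 = 1416
—
[balance_sum3: balance > 45539]
loan_id=60: ✗
loan_id=61: ✓ → 318
loan_id=62: ✗
loan_id=63: ✗
loan_id=64: ✗
loan_id=65: ✓ → 233
loan_id=66: ✗
loan_id=67: ✗
loan_id=68: ✓ → 107
balance_sum3 = 318 + 233 + 107 = 658

balance_sum=723, balance_sum2=1416, balance_sum3=658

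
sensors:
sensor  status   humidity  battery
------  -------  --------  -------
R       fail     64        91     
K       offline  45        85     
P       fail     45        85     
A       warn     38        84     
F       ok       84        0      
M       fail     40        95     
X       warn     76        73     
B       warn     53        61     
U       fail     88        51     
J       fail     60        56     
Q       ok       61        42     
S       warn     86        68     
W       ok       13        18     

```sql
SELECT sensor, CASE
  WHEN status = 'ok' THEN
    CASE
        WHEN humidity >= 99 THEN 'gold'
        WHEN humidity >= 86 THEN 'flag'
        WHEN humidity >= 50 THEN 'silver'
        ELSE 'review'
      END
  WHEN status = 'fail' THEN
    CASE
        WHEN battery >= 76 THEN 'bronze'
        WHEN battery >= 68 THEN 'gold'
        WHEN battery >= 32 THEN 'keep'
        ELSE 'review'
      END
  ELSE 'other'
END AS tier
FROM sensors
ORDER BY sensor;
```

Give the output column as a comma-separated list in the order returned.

sensor=A: status='warn' → outer ELSE → other
sensor=B: status='warn' → outer ELSE → other
sensor=F: status='ok' → inner[humidity >= 50] → silver
sensor=J: status='fail' → inner[battery >= 32] → keep
sensor=K: status='offline' → outer ELSE → other
sensor=M: status='fail' → inner[battery >= 76] → bronze
sensor=P: status='fail' → inner[battery >= 76] → bronze
sensor=Q: status='ok' → inner[humidity >= 50] → silver
sensor=R: status='fail' → inner[battery >= 76] → bronze
sensor=S: status='warn' → outer ELSE → other
sensor=U: status='fail' → inner[battery >= 32] → keep
sensor=W: status='ok' → inner[ELSE] → review
sensor=X: status='warn' → outer ELSE → other

other, other, silver, keep, other, bronze, bronze, silver, bronze, other, keep, review, other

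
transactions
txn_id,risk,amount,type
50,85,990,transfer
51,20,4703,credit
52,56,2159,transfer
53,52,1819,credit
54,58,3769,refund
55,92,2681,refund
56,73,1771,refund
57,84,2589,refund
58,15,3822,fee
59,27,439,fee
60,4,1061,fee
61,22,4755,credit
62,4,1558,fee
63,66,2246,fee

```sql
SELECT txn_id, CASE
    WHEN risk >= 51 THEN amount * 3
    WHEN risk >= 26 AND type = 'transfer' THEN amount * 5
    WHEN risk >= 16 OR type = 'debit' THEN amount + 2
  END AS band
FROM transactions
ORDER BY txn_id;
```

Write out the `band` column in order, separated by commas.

2970, 4705, 6477, 5457, 11307, 8043, 5313, 7767, NULL, 441, NULL, 4757, NULL, 6738

txn_id=50: risk >= 51 → 2970
txn_id=51: risk >= 16 OR type = 'debit' → 4705
txn_id=52: risk >= 51 → 6477
txn_id=53: risk >= 51 → 5457
txn_id=54: risk >= 51 → 11307
txn_id=55: risk >= 51 → 8043
txn_id=56: risk >= 51 → 5313
txn_id=57: risk >= 51 → 7767
txn_id=58: (no match → NULL) → NULL
txn_id=59: risk >= 16 OR type = 'debit' → 441
txn_id=60: (no match → NULL) → NULL
txn_id=61: risk >= 16 OR type = 'debit' → 4757
txn_id=62: (no match → NULL) → NULL
txn_id=63: risk >= 51 → 6738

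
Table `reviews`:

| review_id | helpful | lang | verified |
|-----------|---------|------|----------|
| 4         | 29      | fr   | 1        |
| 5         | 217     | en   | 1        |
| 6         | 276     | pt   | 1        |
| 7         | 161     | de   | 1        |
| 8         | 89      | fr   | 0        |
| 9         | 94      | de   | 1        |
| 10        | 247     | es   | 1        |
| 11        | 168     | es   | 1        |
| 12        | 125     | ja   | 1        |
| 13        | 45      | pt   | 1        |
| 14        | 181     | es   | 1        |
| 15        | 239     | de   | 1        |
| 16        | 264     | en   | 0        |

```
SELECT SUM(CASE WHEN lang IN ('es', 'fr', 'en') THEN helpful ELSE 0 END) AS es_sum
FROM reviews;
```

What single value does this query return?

review_id=4: ✓ → 29
review_id=5: ✓ → 217
review_id=6: ✗
review_id=7: ✗
review_id=8: ✓ → 89
review_id=9: ✗
review_id=10: ✓ → 247
review_id=11: ✓ → 168
review_id=12: ✗
review_id=13: ✗
review_id=14: ✓ → 181
review_id=15: ✗
review_id=16: ✓ → 264
es_sum = 29 + 217 + 89 + 247 + 168 + 181 + 264 = 1195

1195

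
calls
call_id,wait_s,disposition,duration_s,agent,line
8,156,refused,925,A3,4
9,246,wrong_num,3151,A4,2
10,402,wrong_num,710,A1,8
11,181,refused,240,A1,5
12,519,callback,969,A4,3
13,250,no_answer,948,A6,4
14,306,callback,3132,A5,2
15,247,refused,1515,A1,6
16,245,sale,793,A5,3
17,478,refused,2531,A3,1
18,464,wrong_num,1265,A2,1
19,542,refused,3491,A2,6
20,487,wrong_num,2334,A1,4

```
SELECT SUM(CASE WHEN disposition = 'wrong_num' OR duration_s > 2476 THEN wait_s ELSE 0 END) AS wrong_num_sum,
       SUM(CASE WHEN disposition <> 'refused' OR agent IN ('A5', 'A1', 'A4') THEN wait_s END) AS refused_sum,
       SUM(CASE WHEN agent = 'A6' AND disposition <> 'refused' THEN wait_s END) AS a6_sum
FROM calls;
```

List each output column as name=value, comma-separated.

wrong_num_sum=2925, refused_sum=3347, a6_sum=250

[wrong_num_sum: disposition = 'wrong_num' OR duration_s > 2476]
call_id=8: ✗
call_id=9: ✓ → 246
call_id=10: ✓ → 402
call_id=11: ✗
call_id=12: ✗
call_id=13: ✗
call_id=14: ✓ → 306
call_id=15: ✗
call_id=16: ✗
call_id=17: ✓ → 478
call_id=18: ✓ → 464
call_id=19: ✓ → 542
call_id=20: ✓ → 487
wrong_num_sum = 246 + 402 + 306 + 478 + 464 + 542 + 487 = 2925
—
[refused_sum: disposition <> 'refused' OR agent IN ('A5', 'A1', 'A4')]
call_id=8: ✗
call_id=9: ✓ → 246
call_id=10: ✓ → 402
call_id=11: ✓ → 181
call_id=12: ✓ → 519
call_id=13: ✓ → 250
call_id=14: ✓ → 306
call_id=15: ✓ → 247
call_id=16: ✓ → 245
call_id=17: ✗
call_id=18: ✓ → 464
call_id=19: ✗
call_id=20: ✓ → 487
refused_sum = 246 + 402 + 181 + 519 + 250 + 306 + 247 + 245 + 464 + 487 = 3347
—
[a6_sum: agent = 'A6' AND disposition <> 'refused']
call_id=8: ✗
call_id=9: ✗
call_id=10: ✗
call_id=11: ✗
call_id=12: ✗
call_id=13: ✓ → 250
call_id=14: ✗
call_id=15: ✗
call_id=16: ✗
call_id=17: ✗
call_id=18: ✗
call_id=19: ✗
call_id=20: ✗
a6_sum = 250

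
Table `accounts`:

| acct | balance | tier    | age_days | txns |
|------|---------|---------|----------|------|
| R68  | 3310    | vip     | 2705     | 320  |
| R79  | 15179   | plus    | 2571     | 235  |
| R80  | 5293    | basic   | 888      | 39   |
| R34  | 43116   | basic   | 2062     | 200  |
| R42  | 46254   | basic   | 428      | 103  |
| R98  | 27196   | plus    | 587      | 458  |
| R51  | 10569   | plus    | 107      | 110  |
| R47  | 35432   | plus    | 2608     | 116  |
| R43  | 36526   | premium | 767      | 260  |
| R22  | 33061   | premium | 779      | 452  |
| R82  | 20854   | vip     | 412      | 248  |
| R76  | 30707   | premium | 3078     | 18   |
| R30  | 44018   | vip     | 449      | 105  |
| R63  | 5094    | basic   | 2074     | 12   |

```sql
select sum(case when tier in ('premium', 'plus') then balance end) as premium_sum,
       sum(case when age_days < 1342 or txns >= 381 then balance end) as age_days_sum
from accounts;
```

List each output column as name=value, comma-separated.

premium_sum=188670, age_days_sum=223771

[premium_sum: tier in ('premium', 'plus')]
acct=R68: ✗
acct=R79: ✓ → 15179
acct=R80: ✗
acct=R34: ✗
acct=R42: ✗
acct=R98: ✓ → 27196
acct=R51: ✓ → 10569
acct=R47: ✓ → 35432
acct=R43: ✓ → 36526
acct=R22: ✓ → 33061
acct=R82: ✗
acct=R76: ✓ → 30707
acct=R30: ✗
acct=R63: ✗
premium_sum = 15179 + 27196 + 10569 + 35432 + 36526 + 33061 + 30707 = 188670
—
[age_days_sum: age_days < 1342 or txns >= 381]
acct=R68: ✗
acct=R79: ✗
acct=R80: ✓ → 5293
acct=R34: ✗
acct=R42: ✓ → 46254
acct=R98: ✓ → 27196
acct=R51: ✓ → 10569
acct=R47: ✗
acct=R43: ✓ → 36526
acct=R22: ✓ → 33061
acct=R82: ✓ → 20854
acct=R76: ✗
acct=R30: ✓ → 44018
acct=R63: ✗
age_days_sum = 5293 + 46254 + 27196 + 10569 + 36526 + 33061 + 20854 + 44018 = 223771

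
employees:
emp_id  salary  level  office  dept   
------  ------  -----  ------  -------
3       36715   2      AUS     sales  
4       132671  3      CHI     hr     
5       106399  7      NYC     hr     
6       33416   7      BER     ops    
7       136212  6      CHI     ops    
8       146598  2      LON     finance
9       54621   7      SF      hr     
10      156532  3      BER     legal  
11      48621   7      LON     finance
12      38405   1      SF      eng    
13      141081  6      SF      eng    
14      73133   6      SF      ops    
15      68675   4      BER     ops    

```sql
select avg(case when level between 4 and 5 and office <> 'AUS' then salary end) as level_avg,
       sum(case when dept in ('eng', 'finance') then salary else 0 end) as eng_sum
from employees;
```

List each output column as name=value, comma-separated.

level_avg=68675, eng_sum=374705

[level_avg: level between 4 and 5 and office <> 'AUS']
emp_id=3: ✗
emp_id=4: ✗
emp_id=5: ✗
emp_id=6: ✗
emp_id=7: ✗
emp_id=8: ✗
emp_id=9: ✗
emp_id=10: ✗
emp_id=11: ✗
emp_id=12: ✗
emp_id=13: ✗
emp_id=14: ✗
emp_id=15: ✓ → 68675
level_avg = 68675
—
[eng_sum: dept in ('eng', 'finance')]
emp_id=3: ✗
emp_id=4: ✗
emp_id=5: ✗
emp_id=6: ✗
emp_id=7: ✗
emp_id=8: ✓ → 146598
emp_id=9: ✗
emp_id=10: ✗
emp_id=11: ✓ → 48621
emp_id=12: ✓ → 38405
emp_id=13: ✓ → 141081
emp_id=14: ✗
emp_id=15: ✗
eng_sum = 146598 + 48621 + 38405 + 141081 = 374705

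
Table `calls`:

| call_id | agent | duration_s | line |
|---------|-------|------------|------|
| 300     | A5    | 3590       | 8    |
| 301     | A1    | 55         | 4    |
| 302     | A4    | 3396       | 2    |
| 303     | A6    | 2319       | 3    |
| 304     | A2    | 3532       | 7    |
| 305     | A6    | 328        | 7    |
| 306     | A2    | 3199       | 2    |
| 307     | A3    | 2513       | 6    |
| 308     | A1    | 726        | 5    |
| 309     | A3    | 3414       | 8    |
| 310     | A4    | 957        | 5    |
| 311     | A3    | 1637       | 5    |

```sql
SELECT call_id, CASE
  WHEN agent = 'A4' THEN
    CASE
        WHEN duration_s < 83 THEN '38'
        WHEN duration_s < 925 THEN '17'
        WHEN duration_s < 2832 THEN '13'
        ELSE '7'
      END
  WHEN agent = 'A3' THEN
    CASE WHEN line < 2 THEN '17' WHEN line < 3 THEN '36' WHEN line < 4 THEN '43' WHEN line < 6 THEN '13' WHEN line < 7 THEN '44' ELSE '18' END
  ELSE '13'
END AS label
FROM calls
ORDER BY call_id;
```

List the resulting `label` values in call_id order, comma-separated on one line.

call_id=300: agent='A5' → outer ELSE → 13
call_id=301: agent='A1' → outer ELSE → 13
call_id=302: agent='A4' → inner[ELSE] → 7
call_id=303: agent='A6' → outer ELSE → 13
call_id=304: agent='A2' → outer ELSE → 13
call_id=305: agent='A6' → outer ELSE → 13
call_id=306: agent='A2' → outer ELSE → 13
call_id=307: agent='A3' → inner[line < 7] → 44
call_id=308: agent='A1' → outer ELSE → 13
call_id=309: agent='A3' → inner[ELSE] → 18
call_id=310: agent='A4' → inner[duration_s < 2832] → 13
call_id=311: agent='A3' → inner[line < 6] → 13

13, 13, 7, 13, 13, 13, 13, 44, 13, 18, 13, 13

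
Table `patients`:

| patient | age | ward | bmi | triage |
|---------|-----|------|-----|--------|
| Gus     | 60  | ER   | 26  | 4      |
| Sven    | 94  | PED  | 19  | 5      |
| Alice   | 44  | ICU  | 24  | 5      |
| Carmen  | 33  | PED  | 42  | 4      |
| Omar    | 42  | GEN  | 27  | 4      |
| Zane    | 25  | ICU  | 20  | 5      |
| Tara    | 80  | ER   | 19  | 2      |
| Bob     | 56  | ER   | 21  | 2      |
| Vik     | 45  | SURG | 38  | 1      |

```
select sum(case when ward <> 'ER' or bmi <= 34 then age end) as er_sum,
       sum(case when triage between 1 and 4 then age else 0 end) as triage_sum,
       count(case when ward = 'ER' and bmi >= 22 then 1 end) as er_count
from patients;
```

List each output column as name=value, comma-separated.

er_sum=479, triage_sum=316, er_count=1

[er_sum: ward <> 'ER' or bmi <= 34]
patient=Gus: ✓ → 60
patient=Sven: ✓ → 94
patient=Alice: ✓ → 44
patient=Carmen: ✓ → 33
patient=Omar: ✓ → 42
patient=Zane: ✓ → 25
patient=Tara: ✓ → 80
patient=Bob: ✓ → 56
patient=Vik: ✓ → 45
er_sum = 60 + 94 + 44 + 33 + 42 + 25 + 80 + 56 + 45 = 479
—
[triage_sum: triage between 1 and 4]
patient=Gus: ✓ → 60
patient=Sven: ✗
patient=Alice: ✗
patient=Carmen: ✓ → 33
patient=Omar: ✓ → 42
patient=Zane: ✗
patient=Tara: ✓ → 80
patient=Bob: ✓ → 56
patient=Vik: ✓ → 45
triage_sum = 60 + 33 + 42 + 80 + 56 + 45 = 316
—
[er_count: ward = 'ER' and bmi >= 22]
patient=Gus: ✓ → 1
patient=Sven: ✗
patient=Alice: ✗
patient=Carmen: ✗
patient=Omar: ✗
patient=Zane: ✗
patient=Tara: ✗
patient=Bob: ✗
patient=Vik: ✗
er_count = COUNT(1) = 1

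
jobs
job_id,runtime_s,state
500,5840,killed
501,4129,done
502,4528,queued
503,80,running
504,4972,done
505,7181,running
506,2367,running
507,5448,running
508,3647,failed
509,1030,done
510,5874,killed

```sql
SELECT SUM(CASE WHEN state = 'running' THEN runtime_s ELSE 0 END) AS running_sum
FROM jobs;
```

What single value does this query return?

15076

job_id=500: ✗
job_id=501: ✗
job_id=502: ✗
job_id=503: ✓ → 80
job_id=504: ✗
job_id=505: ✓ → 7181
job_id=506: ✓ → 2367
job_id=507: ✓ → 5448
job_id=508: ✗
job_id=509: ✗
job_id=510: ✗
running_sum = 80 + 7181 + 2367 + 5448 = 15076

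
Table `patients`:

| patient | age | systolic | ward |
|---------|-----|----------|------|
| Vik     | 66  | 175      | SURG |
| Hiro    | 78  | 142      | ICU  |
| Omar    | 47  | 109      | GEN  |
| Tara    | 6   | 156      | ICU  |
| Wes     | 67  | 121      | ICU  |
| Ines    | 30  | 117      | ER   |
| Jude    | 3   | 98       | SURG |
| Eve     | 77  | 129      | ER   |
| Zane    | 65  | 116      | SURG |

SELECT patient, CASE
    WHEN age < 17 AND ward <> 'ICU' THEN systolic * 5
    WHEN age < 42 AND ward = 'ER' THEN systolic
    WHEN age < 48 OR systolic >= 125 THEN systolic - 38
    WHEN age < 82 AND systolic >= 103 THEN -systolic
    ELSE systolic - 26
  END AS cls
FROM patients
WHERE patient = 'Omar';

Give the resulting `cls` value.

patient = Omar: age=47, systolic=109, ward=GEN.
age < 17 AND ward <> 'ICU' → false
age < 42 AND ward = 'ER' → false
age < 48 OR systolic >= 125 → true → 71

71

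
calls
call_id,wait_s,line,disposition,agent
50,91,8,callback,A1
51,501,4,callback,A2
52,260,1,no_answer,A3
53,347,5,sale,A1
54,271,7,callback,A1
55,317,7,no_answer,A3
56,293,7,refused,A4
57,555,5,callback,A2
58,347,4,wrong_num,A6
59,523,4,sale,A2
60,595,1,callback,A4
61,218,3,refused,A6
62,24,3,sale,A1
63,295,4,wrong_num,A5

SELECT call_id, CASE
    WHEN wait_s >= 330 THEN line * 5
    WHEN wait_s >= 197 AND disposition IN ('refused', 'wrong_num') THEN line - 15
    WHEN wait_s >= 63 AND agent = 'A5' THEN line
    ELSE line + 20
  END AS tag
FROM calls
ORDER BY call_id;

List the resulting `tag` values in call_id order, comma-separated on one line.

call_id=50: ELSE → 28
call_id=51: wait_s >= 330 → 20
call_id=52: ELSE → 21
call_id=53: wait_s >= 330 → 25
call_id=54: ELSE → 27
call_id=55: ELSE → 27
call_id=56: wait_s >= 197 AND disposition IN ('refused', 'wrong_num') → -8
call_id=57: wait_s >= 330 → 25
call_id=58: wait_s >= 330 → 20
call_id=59: wait_s >= 330 → 20
call_id=60: wait_s >= 330 → 5
call_id=61: wait_s >= 197 AND disposition IN ('refused', 'wrong_num') → -12
call_id=62: ELSE → 23
call_id=63: wait_s >= 197 AND disposition IN ('refused', 'wrong_num') → -11

28, 20, 21, 25, 27, 27, -8, 25, 20, 20, 5, -12, 23, -11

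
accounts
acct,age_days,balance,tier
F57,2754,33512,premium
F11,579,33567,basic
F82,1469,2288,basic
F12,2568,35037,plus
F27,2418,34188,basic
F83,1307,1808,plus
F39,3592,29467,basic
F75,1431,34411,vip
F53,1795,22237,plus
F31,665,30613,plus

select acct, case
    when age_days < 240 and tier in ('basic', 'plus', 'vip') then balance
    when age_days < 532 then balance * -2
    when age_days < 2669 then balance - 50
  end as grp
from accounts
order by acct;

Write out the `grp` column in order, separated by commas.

acct=F11: age_days < 2669 → 33517
acct=F12: age_days < 2669 → 34987
acct=F27: age_days < 2669 → 34138
acct=F31: age_days < 2669 → 30563
acct=F39: (no match → NULL) → NULL
acct=F53: age_days < 2669 → 22187
acct=F57: (no match → NULL) → NULL
acct=F75: age_days < 2669 → 34361
acct=F82: age_days < 2669 → 2238
acct=F83: age_days < 2669 → 1758

33517, 34987, 34138, 30563, NULL, 22187, NULL, 34361, 2238, 1758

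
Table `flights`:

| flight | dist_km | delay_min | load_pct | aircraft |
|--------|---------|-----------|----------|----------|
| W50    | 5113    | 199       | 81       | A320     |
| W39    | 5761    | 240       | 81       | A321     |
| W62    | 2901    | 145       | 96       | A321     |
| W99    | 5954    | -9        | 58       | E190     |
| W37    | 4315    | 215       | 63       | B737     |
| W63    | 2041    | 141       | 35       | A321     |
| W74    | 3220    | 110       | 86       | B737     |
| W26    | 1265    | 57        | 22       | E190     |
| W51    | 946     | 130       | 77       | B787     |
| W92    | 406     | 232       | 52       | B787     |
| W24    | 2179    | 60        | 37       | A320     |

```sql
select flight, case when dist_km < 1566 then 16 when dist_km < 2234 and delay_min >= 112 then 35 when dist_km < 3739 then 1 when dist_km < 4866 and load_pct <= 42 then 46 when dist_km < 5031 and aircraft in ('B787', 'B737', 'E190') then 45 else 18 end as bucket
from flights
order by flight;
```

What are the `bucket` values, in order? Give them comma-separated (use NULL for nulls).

1, 16, 45, 18, 18, 16, 1, 35, 1, 16, 18

flight=W24: dist_km < 3739 → 1
flight=W26: dist_km < 1566 → 16
flight=W37: dist_km < 5031 and aircraft in ('B787', 'B737', 'E190') → 45
flight=W39: ELSE → 18
flight=W50: ELSE → 18
flight=W51: dist_km < 1566 → 16
flight=W62: dist_km < 3739 → 1
flight=W63: dist_km < 2234 and delay_min >= 112 → 35
flight=W74: dist_km < 3739 → 1
flight=W92: dist_km < 1566 → 16
flight=W99: ELSE → 18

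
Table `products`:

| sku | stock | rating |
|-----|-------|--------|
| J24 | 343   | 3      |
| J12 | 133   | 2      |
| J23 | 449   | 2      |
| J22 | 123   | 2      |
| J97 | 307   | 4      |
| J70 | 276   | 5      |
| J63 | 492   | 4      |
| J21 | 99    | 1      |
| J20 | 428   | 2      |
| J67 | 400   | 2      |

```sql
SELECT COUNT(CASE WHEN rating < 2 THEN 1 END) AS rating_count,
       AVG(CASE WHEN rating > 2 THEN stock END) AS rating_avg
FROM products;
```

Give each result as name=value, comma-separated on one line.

[rating_count: rating < 2]
sku=J24: ✗
sku=J12: ✗
sku=J23: ✗
sku=J22: ✗
sku=J97: ✗
sku=J70: ✗
sku=J63: ✗
sku=J21: ✓ → 1
sku=J20: ✗
sku=J67: ✗
rating_count = COUNT(1) = 1
—
[rating_avg: rating > 2]
sku=J24: ✓ → 343
sku=J12: ✗
sku=J23: ✗
sku=J22: ✗
sku=J97: ✓ → 307
sku=J70: ✓ → 276
sku=J63: ✓ → 492
sku=J21: ✗
sku=J20: ✗
sku=J67: ✗
rating_avg = (343 + 307 + 276 + 492) / 4 = 354.5

rating_count=1, rating_avg=354.5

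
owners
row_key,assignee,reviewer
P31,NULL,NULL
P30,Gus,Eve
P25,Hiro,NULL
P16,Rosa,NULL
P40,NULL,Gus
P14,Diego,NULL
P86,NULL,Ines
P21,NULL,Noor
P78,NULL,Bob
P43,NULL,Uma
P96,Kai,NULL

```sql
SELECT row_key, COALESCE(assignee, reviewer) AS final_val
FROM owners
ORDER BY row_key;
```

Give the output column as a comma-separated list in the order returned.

row_key=P14: assignee=Diego → Diego
row_key=P16: assignee=Rosa → Rosa
row_key=P21: assignee=NULL, reviewer=Noor → Noor
row_key=P25: assignee=Hiro → Hiro
row_key=P30: assignee=Gus → Gus
row_key=P31: assignee=NULL, reviewer=NULL (all NULL) → NULL
row_key=P40: assignee=NULL, reviewer=Gus → Gus
row_key=P43: assignee=NULL, reviewer=Uma → Uma
row_key=P78: assignee=NULL, reviewer=Bob → Bob
row_key=P86: assignee=NULL, reviewer=Ines → Ines
row_key=P96: assignee=Kai → Kai

Diego, Rosa, Noor, Hiro, Gus, NULL, Gus, Uma, Bob, Ines, Kai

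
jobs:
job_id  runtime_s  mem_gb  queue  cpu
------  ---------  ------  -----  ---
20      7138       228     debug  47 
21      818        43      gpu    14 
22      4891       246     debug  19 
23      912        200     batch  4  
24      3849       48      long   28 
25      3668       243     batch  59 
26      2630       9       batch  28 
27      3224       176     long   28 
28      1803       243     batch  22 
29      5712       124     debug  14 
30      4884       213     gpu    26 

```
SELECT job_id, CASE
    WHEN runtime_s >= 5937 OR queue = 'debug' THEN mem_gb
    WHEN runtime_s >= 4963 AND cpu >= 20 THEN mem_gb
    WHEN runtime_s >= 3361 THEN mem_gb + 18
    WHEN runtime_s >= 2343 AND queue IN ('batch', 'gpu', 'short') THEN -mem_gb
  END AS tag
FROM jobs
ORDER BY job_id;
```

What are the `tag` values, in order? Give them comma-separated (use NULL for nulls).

228, NULL, 246, NULL, 66, 261, -9, NULL, NULL, 124, 231

job_id=20: runtime_s >= 5937 OR queue = 'debug' → 228
job_id=21: (no match → NULL) → NULL
job_id=22: runtime_s >= 5937 OR queue = 'debug' → 246
job_id=23: (no match → NULL) → NULL
job_id=24: runtime_s >= 3361 → 66
job_id=25: runtime_s >= 3361 → 261
job_id=26: runtime_s >= 2343 AND queue IN ('batch', 'gpu', 'short') → -9
job_id=27: (no match → NULL) → NULL
job_id=28: (no match → NULL) → NULL
job_id=29: runtime_s >= 5937 OR queue = 'debug' → 124
job_id=30: runtime_s >= 3361 → 231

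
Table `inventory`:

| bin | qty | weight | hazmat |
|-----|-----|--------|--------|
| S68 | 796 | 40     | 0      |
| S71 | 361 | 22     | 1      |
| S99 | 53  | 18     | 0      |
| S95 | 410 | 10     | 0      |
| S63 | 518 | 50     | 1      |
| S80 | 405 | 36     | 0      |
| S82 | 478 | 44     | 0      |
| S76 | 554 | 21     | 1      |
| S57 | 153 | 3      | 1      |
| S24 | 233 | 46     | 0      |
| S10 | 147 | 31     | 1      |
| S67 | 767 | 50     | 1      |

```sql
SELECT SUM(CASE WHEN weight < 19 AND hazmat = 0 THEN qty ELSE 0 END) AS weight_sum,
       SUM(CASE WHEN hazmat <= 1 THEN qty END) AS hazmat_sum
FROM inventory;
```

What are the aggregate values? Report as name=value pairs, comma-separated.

weight_sum=463, hazmat_sum=4875

[weight_sum: weight < 19 AND hazmat = 0]
bin=S68: ✗
bin=S71: ✗
bin=S99: ✓ → 53
bin=S95: ✓ → 410
bin=S63: ✗
bin=S80: ✗
bin=S82: ✗
bin=S76: ✗
bin=S57: ✗
bin=S24: ✗
bin=S10: ✗
bin=S67: ✗
weight_sum = 53 + 410 = 463
—
[hazmat_sum: hazmat <= 1]
bin=S68: ✓ → 796
bin=S71: ✓ → 361
bin=S99: ✓ → 53
bin=S95: ✓ → 410
bin=S63: ✓ → 518
bin=S80: ✓ → 405
bin=S82: ✓ → 478
bin=S76: ✓ → 554
bin=S57: ✓ → 153
bin=S24: ✓ → 233
bin=S10: ✓ → 147
bin=S67: ✓ → 767
hazmat_sum = 796 + 361 + 53 + 410 + 518 + 405 + 478 + 554 + 153 + 233 + 147 + 767 = 4875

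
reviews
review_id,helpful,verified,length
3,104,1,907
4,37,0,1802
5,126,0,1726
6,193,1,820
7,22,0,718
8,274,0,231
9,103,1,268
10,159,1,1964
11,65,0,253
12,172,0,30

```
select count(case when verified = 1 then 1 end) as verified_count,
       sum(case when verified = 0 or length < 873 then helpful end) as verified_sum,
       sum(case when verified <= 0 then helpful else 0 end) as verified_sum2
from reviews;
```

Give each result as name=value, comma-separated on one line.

verified_count=4, verified_sum=992, verified_sum2=696

[verified_count: verified = 1]
review_id=3: ✓ → 1
review_id=4: ✗
review_id=5: ✗
review_id=6: ✓ → 1
review_id=7: ✗
review_id=8: ✗
review_id=9: ✓ → 1
review_id=10: ✓ → 1
review_id=11: ✗
review_id=12: ✗
verified_count = COUNT(1, 1, 1, 1) = 4
—
[verified_sum: verified = 0 or length < 873]
review_id=3: ✗
review_id=4: ✓ → 37
review_id=5: ✓ → 126
review_id=6: ✓ → 193
review_id=7: ✓ → 22
review_id=8: ✓ → 274
review_id=9: ✓ → 103
review_id=10: ✗
review_id=11: ✓ → 65
review_id=12: ✓ → 172
verified_sum = 37 + 126 + 193 + 22 + 274 + 103 + 65 + 172 = 992
—
[verified_sum2: verified <= 0]
review_id=3: ✗
review_id=4: ✓ → 37
review_id=5: ✓ → 126
review_id=6: ✗
review_id=7: ✓ → 22
review_id=8: ✓ → 274
review_id=9: ✗
review_id=10: ✗
review_id=11: ✓ → 65
review_id=12: ✓ → 172
verified_sum2 = 37 + 126 + 22 + 274 + 65 + 172 = 696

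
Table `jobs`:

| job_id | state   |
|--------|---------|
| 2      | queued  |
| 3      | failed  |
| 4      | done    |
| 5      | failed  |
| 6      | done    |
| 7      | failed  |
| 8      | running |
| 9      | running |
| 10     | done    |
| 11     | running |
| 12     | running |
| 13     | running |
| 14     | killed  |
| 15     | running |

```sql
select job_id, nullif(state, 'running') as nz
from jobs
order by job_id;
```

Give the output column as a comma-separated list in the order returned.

job_id=2: state=queued vs running: differ → queued
job_id=3: state=failed vs running: differ → failed
job_id=4: state=done vs running: differ → done
job_id=5: state=failed vs running: differ → failed
job_id=6: state=done vs running: differ → done
job_id=7: state=failed vs running: differ → failed
job_id=8: state=running vs running: equal → NULL
job_id=9: state=running vs running: equal → NULL
job_id=10: state=done vs running: differ → done
job_id=11: state=running vs running: equal → NULL
job_id=12: state=running vs running: equal → NULL
job_id=13: state=running vs running: equal → NULL
job_id=14: state=killed vs running: differ → killed
job_id=15: state=running vs running: equal → NULL

queued, failed, done, failed, done, failed, NULL, NULL, done, NULL, NULL, NULL, killed, NULL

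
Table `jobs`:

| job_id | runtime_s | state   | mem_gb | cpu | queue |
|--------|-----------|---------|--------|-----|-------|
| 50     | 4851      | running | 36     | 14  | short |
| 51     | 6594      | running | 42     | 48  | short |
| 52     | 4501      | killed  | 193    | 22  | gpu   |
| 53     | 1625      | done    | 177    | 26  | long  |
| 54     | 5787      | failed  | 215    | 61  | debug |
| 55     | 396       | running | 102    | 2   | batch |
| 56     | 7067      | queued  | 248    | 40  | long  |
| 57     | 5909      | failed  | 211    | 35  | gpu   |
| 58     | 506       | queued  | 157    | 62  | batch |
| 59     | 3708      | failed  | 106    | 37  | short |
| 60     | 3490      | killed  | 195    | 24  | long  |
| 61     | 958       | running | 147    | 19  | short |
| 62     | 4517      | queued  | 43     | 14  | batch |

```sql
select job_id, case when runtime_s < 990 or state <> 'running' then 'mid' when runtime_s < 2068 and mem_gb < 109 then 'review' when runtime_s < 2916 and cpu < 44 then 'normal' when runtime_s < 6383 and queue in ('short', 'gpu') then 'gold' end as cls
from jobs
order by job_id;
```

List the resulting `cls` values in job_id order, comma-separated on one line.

job_id=50: runtime_s < 6383 and queue in ('short', 'gpu') → gold
job_id=51: (no match → NULL) → NULL
job_id=52: runtime_s < 990 or state <> 'running' → mid
job_id=53: runtime_s < 990 or state <> 'running' → mid
job_id=54: runtime_s < 990 or state <> 'running' → mid
job_id=55: runtime_s < 990 or state <> 'running' → mid
job_id=56: runtime_s < 990 or state <> 'running' → mid
job_id=57: runtime_s < 990 or state <> 'running' → mid
job_id=58: runtime_s < 990 or state <> 'running' → mid
job_id=59: runtime_s < 990 or state <> 'running' → mid
job_id=60: runtime_s < 990 or state <> 'running' → mid
job_id=61: runtime_s < 990 or state <> 'running' → mid
job_id=62: runtime_s < 990 or state <> 'running' → mid

gold, NULL, mid, mid, mid, mid, mid, mid, mid, mid, mid, mid, mid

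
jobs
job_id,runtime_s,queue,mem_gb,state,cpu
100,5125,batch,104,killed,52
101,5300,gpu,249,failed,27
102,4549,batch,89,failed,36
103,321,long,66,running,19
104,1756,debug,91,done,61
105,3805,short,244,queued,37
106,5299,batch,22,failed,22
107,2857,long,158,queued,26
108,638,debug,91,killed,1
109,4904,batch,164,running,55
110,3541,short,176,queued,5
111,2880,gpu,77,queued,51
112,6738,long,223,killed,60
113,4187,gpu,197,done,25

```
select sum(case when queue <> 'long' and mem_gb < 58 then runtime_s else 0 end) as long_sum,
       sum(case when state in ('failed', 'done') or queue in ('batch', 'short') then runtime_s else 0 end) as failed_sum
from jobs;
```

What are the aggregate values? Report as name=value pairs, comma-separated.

long_sum=5299, failed_sum=38466

[long_sum: queue <> 'long' and mem_gb < 58]
job_id=100: ✗
job_id=101: ✗
job_id=102: ✗
job_id=103: ✗
job_id=104: ✗
job_id=105: ✗
job_id=106: ✓ → 5299
job_id=107: ✗
job_id=108: ✗
job_id=109: ✗
job_id=110: ✗
job_id=111: ✗
job_id=112: ✗
job_id=113: ✗
long_sum = 5299
—
[failed_sum: state in ('failed', 'done') or queue in ('batch', 'short')]
job_id=100: ✓ → 5125
job_id=101: ✓ → 5300
job_id=102: ✓ → 4549
job_id=103: ✗
job_id=104: ✓ → 1756
job_id=105: ✓ → 3805
job_id=106: ✓ → 5299
job_id=107: ✗
job_id=108: ✗
job_id=109: ✓ → 4904
job_id=110: ✓ → 3541
job_id=111: ✗
job_id=112: ✗
job_id=113: ✓ → 4187
failed_sum = 5125 + 5300 + 4549 + 1756 + 3805 + 5299 + 4904 + 3541 + 4187 = 38466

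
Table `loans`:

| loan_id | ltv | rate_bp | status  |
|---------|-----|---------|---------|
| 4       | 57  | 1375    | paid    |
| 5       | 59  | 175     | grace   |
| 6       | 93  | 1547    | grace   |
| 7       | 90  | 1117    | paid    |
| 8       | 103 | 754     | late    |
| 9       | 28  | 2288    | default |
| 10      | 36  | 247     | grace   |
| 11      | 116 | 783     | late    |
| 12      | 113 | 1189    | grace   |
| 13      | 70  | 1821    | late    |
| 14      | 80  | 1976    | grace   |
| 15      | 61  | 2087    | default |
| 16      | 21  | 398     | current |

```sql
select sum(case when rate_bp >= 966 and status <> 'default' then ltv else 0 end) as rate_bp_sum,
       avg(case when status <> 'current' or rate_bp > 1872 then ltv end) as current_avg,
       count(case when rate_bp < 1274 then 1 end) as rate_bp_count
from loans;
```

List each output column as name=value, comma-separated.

[rate_bp_sum: rate_bp >= 966 and status <> 'default']
loan_id=4: ✓ → 57
loan_id=5: ✗
loan_id=6: ✓ → 93
loan_id=7: ✓ → 90
loan_id=8: ✗
loan_id=9: ✗
loan_id=10: ✗
loan_id=11: ✗
loan_id=12: ✓ → 113
loan_id=13: ✓ → 70
loan_id=14: ✓ → 80
loan_id=15: ✗
loan_id=16: ✗
rate_bp_sum = 57 + 93 + 90 + 113 + 70 + 80 = 503
—
[current_avg: status <> 'current' or rate_bp > 1872]
loan_id=4: ✓ → 57
loan_id=5: ✓ → 59
loan_id=6: ✓ → 93
loan_id=7: ✓ → 90
loan_id=8: ✓ → 103
loan_id=9: ✓ → 28
loan_id=10: ✓ → 36
loan_id=11: ✓ → 116
loan_id=12: ✓ → 113
loan_id=13: ✓ → 70
loan_id=14: ✓ → 80
loan_id=15: ✓ → 61
loan_id=16: ✗
current_avg = (57 + 59 + 93 + 90 + 103 + 28 + 36 + 116 + 113 + 70 + 80 + 61) / 12 = 75.5
—
[rate_bp_count: rate_bp < 1274]
loan_id=4: ✗
loan_id=5: ✓ → 1
loan_id=6: ✗
loan_id=7: ✓ → 1
loan_id=8: ✓ → 1
loan_id=9: ✗
loan_id=10: ✓ → 1
loan_id=11: ✓ → 1
loan_id=12: ✓ → 1
loan_id=13: ✗
loan_id=14: ✗
loan_id=15: ✗
loan_id=16: ✓ → 1
rate_bp_count = COUNT(1, 1, 1, 1, 1, 1, 1) = 7

rate_bp_sum=503, current_avg=75.5, rate_bp_count=7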